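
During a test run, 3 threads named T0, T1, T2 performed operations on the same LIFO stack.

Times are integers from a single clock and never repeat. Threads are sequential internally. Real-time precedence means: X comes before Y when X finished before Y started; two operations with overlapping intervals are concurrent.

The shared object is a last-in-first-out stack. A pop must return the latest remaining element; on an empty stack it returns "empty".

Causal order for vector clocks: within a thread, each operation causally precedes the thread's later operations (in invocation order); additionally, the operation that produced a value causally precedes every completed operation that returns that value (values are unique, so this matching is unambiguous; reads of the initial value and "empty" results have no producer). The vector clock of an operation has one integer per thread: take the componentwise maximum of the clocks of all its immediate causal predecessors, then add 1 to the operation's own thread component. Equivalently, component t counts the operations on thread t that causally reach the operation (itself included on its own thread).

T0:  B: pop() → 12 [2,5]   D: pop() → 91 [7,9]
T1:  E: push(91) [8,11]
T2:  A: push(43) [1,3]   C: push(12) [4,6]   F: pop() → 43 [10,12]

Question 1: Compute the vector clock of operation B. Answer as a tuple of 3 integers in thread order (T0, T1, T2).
(1, 0, 2)

invoked at 1, A has no predecessors; its own T2 bump gives (0, 0, 1)
invoked at 8, E has no predecessors; its own T1 bump gives (0, 1, 0)
from VC(A)=(0, 0, 1), C (invoked 4) maxes components and bumps T2 → (0, 0, 2)
from VC(A)=(0, 0, 1), VC(C)=(0, 0, 2), F (invoked 10) maxes components and bumps T2 → (0, 0, 3)
from VC(C)=(0, 0, 2), B (invoked 2) maxes components and bumps T0 → (1, 0, 2)
from VC(B)=(1, 0, 2), VC(E)=(0, 1, 0), D (invoked 7) maxes components and bumps T0 → (2, 1, 2)
target: VC(B) = (1, 0, 2)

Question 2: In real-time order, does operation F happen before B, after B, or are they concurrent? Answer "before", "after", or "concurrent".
after

F spans [10,12], B spans [2,5]
resp(B)=5 < inv(F)=10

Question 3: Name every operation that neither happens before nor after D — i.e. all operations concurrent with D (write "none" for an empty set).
E

D spans [7,9]; an op avoiding the whole window 7..9 is ordered, any other is concurrent
A [1,3]: before
B [2,5]: before
C [4,6]: before
E [8,11]: concurrent
F [10,12]: after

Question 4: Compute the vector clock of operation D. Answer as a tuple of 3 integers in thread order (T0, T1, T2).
(2, 1, 2)

A, invoked 1, has no incoming edges; only T2's bump applies → (0, 0, 1)
E, invoked 8, has no incoming edges; only T1's bump applies → (0, 1, 0)
C (invocation 4): componentwise max over VC(A)=(0, 0, 1), +1 at T2, giving (0, 0, 2)
F (invocation 10): componentwise max over VC(A)=(0, 0, 1), VC(C)=(0, 0, 2), +1 at T2, giving (0, 0, 3)
B (invocation 2): componentwise max over VC(C)=(0, 0, 2), +1 at T0, giving (1, 0, 2)
D (invocation 7): componentwise max over VC(B)=(1, 0, 2), VC(E)=(0, 1, 0), +1 at T0, giving (2, 1, 2)
target: VC(D) = (2, 1, 2)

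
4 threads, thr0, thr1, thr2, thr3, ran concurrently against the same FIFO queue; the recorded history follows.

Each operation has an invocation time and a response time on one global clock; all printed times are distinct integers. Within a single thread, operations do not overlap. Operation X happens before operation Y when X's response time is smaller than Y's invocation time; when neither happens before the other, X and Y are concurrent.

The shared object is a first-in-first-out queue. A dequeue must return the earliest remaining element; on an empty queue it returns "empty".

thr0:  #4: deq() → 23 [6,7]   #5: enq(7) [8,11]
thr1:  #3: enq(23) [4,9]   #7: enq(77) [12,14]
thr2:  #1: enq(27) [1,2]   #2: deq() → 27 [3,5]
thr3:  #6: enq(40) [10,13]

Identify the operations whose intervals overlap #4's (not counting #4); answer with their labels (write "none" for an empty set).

concurrent with #4 ([6,7]): every op whose interval crosses 6..7
#1 [1,2]: before
#2 [3,5]: before
#3 [4,9]: concurrent
#5 [8,11]: after
#6 [10,13]: after
#7 [12,14]: after

#3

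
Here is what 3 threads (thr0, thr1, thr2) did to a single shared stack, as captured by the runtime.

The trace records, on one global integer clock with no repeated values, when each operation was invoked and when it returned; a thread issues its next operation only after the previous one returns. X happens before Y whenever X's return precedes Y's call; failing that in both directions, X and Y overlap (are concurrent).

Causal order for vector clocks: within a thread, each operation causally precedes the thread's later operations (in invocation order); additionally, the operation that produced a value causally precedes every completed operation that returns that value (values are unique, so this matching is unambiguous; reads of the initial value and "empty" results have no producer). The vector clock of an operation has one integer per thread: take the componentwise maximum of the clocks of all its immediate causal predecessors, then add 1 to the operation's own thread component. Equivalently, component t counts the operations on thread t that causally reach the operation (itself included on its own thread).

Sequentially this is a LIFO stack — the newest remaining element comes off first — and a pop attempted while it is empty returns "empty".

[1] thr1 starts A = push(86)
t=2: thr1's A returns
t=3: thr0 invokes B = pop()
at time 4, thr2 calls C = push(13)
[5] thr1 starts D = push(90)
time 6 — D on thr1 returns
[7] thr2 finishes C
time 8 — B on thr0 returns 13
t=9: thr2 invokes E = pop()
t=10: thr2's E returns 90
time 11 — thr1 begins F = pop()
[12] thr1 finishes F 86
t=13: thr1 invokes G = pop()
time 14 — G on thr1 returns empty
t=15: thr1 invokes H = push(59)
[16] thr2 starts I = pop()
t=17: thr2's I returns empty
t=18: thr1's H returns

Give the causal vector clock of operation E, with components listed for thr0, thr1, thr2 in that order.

(0, 2, 2)

C (invocation 4): nothing precedes it; thr2's component alone gives (0, 0, 1)
A (invocation 1): nothing precedes it; thr1's component alone gives (0, 1, 0)
D, invoked 5, takes VC(A)=(0, 1, 0) under max, adds 1 for thr1 → (0, 2, 0)
B, invoked 3, takes VC(C)=(0, 0, 1) under max, adds 1 for thr0 → (1, 0, 1)
F, invoked 11, takes VC(A)=(0, 1, 0), VC(D)=(0, 2, 0) under max, adds 1 for thr1 → (0, 3, 0)
E, invoked 9, takes VC(C)=(0, 0, 1), VC(D)=(0, 2, 0) under max, adds 1 for thr2 → (0, 2, 2)
G, invoked 13, takes VC(F)=(0, 3, 0) under max, adds 1 for thr1 → (0, 4, 0)
I, invoked 16, takes VC(E)=(0, 2, 2) under max, adds 1 for thr2 → (0, 2, 3)
H, invoked 15, takes VC(G)=(0, 4, 0) under max, adds 1 for thr1 → (0, 5, 0)
target: VC(E) = (0, 2, 2)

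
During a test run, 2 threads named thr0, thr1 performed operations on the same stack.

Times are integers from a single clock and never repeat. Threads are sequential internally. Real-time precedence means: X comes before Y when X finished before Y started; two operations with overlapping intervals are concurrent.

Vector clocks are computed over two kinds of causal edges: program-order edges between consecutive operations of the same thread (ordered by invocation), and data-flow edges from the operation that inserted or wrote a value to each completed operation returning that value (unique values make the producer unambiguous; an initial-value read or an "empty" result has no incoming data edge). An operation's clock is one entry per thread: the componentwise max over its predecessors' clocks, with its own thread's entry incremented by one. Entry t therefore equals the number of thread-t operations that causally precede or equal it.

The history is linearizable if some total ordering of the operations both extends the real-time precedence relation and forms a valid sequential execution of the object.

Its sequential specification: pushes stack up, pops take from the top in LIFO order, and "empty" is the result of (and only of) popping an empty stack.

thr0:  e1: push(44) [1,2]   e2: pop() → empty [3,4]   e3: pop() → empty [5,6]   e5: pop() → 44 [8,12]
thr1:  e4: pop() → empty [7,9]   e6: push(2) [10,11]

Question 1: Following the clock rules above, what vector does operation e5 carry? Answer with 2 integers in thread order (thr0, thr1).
root op e4, invoked 7: fresh clock plus thr1's own tick → (0, 1)
root op e1, invoked 1: fresh clock plus thr0's own tick → (1, 0)
e6, invoked 10, takes VC(e4)=(0, 1) under max, adds 1 for thr1 → (0, 2)
e2, invoked 3, takes VC(e1)=(1, 0) under max, adds 1 for thr0 → (2, 0)
e3, invoked 5, takes VC(e2)=(2, 0) under max, adds 1 for thr0 → (3, 0)
e5, invoked 8, takes VC(e1)=(1, 0), VC(e3)=(3, 0) under max, adds 1 for thr0 → (4, 0)
target: VC(e5) = (4, 0)

(4, 0)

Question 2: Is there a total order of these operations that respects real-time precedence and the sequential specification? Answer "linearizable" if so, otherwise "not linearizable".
the violation lands at event 4, e2's response at time 4: events 1..3 linearize, events 1..4 do not
a single order respects real time; the 2 completed stack operations fail replay along it
sample order e1, e2 stalls at step 2 — e2 pop() → empty has no legal effect

not linearizable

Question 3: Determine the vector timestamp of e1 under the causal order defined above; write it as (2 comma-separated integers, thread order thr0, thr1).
invoked at 7, e4 has no predecessors; its own thr1 bump gives (0, 1)
invoked at 1, e1 has no predecessors; its own thr0 bump gives (1, 0)
invoked at 10, e6 merges VC(e4)=(0, 1) and bumps thr1's slot → (0, 2)
invoked at 3, e2 merges VC(e1)=(1, 0) and bumps thr0's slot → (2, 0)
invoked at 5, e3 merges VC(e2)=(2, 0) and bumps thr0's slot → (3, 0)
invoked at 8, e5 merges VC(e1)=(1, 0), VC(e3)=(3, 0) and bumps thr0's slot → (4, 0)
target: VC(e1) = (1, 0)

(1, 0)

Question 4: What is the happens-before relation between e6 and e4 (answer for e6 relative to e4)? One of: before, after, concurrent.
e6 spans [10,11], e4 spans [7,9]
resp(e4)=9 < inv(e6)=10

after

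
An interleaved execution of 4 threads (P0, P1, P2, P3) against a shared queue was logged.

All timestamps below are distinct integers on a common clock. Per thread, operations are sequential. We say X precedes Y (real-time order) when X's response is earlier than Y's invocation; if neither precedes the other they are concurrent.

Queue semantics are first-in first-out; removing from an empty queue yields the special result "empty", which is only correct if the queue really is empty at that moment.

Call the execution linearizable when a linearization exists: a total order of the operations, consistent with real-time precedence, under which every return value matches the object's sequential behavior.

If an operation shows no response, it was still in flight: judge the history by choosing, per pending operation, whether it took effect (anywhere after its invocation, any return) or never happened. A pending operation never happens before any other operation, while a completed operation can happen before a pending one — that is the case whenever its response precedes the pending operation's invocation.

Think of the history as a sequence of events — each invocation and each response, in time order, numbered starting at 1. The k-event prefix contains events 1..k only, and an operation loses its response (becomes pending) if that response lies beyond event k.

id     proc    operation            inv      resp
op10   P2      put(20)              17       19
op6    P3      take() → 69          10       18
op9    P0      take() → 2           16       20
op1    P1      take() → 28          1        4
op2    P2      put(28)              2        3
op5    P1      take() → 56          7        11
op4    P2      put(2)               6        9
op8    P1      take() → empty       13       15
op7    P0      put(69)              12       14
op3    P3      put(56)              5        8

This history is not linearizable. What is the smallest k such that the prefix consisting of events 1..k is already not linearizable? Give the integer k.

events 1..17 are linearizable, e.g. via op2, op1, op3, op4, op5, op6, op8, op7:
1. op2 put(28), leaving queue <28>
2. op1 take() → 28, leaving queue <>
3. op3 put(56), leaving queue <56>
4. op4 put(2), leaving queue <56,2>
5. op5 take() → 56, leaving queue <2>
6. op6 take() (pending, included), leaving queue <>
7. op8 take() → empty, leaving queue <>
8. op7 put(69), leaving queue <69>
with event 18 included (op6 responding at time 18), all real-time-consistent orders fail
completion choices over the 2 pending operations (op9, op10) were checked; none helps
one such order, op1, op2, op3, op4, op5, op6, op7, op8 (pending dropped), breaks at step 1 where op1 take() → 28 is illegal
one such order, op1, op2, op3, op4, op5, op6, op8, op7 (pending dropped), breaks at step 1 where op1 take() → 28 is illegal

18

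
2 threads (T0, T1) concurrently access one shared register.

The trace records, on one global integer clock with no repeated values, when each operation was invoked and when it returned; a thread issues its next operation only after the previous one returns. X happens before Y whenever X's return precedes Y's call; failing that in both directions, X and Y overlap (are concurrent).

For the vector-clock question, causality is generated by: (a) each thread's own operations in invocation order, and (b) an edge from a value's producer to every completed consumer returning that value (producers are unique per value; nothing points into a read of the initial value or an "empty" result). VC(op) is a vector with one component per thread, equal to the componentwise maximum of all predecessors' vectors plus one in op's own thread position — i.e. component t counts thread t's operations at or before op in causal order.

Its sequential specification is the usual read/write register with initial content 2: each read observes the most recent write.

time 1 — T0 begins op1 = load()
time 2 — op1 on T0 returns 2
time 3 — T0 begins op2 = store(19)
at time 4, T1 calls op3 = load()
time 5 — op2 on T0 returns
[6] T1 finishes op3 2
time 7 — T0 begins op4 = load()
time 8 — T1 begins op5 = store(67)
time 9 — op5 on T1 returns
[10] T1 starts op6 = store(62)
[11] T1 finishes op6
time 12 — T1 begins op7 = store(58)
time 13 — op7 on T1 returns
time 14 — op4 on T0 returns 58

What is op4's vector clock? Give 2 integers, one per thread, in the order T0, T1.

invoked at 4, op3 has no predecessors; its own T1 bump gives (0, 1)
invoked at 1, op1 has no predecessors; its own T0 bump gives (1, 0)
op5, invoked 8, takes VC(op3)=(0, 1) under max, adds 1 for T1 → (0, 2)
op2, invoked 3, takes VC(op1)=(1, 0) under max, adds 1 for T0 → (2, 0)
op6, invoked 10, takes VC(op5)=(0, 2) under max, adds 1 for T1 → (0, 3)
op7, invoked 12, takes VC(op6)=(0, 3) under max, adds 1 for T1 → (0, 4)
op4, invoked 7, takes VC(op2)=(2, 0), VC(op7)=(0, 4) under max, adds 1 for T0 → (3, 4)
target: VC(op4) = (3, 4)

(3, 4)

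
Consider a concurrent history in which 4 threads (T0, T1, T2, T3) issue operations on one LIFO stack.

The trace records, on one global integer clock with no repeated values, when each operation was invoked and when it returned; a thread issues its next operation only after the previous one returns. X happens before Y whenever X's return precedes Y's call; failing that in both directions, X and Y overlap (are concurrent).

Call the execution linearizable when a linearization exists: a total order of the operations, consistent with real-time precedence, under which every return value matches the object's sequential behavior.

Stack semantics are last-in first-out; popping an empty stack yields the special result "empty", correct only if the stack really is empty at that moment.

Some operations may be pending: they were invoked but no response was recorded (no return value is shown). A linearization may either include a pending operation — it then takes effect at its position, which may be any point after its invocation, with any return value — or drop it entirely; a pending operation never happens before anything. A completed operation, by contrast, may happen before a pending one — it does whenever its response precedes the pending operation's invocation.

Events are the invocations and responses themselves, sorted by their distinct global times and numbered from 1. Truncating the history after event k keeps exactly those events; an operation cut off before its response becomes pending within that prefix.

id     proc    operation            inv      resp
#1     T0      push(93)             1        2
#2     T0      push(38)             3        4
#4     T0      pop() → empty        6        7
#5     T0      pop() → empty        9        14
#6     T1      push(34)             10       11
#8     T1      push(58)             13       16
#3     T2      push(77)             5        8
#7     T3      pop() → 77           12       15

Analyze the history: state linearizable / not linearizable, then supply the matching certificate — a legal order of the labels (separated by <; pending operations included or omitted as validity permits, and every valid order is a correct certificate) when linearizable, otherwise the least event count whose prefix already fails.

not linearizable — minimal violating prefix: 7 events

the violation lands at event 7, #4's response at time 7: events 1..6 linearize, events 1..7 do not
the completed operations (3 total) allow one real-time order; the LIFO stack replay rejects it
including or dropping the 1 pending operation (#3) in any combination fails
take #1, #2, #4 (pending dropped): step 3 already fails, because #4 pop() → empty cannot occur there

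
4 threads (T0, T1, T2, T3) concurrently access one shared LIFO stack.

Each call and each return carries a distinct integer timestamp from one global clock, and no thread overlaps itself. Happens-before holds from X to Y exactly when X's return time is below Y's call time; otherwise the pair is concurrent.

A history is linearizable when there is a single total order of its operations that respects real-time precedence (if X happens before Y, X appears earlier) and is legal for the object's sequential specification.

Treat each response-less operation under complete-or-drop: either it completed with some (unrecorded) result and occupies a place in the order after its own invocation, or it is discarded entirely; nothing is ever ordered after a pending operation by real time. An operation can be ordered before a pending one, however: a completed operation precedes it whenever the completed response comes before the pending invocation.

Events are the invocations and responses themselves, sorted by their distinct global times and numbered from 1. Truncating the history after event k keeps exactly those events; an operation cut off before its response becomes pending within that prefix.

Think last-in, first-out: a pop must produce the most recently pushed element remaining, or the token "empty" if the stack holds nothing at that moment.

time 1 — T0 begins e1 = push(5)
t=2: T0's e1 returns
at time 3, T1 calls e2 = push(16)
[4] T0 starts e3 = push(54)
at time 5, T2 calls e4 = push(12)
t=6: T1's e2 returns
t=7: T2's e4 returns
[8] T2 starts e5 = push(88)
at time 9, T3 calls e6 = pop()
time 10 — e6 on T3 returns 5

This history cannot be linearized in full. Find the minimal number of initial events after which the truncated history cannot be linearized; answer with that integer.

10

one valid order for events 1..9 is e1, e2, e3, e4:
after step 1 (e1 push(5)): stack <5>
after step 2 (e2 push(16)): stack <5,16>
after step 3 (e3 push(54) (pending, included)): stack <5,16,54>
after step 4 (e4 push(12)): stack <5,16,54,12>
with event 10 included (e6 responding at time 10), all real-time-consistent orders fail
completion choices over the 2 pending operations (e3, e5) were checked; none helps
take e1, e2, e4, e6 (pending dropped): step 4 already fails, because e6 pop() → 5 cannot occur there
take e1, e4, e2, e6 (pending dropped): step 4 already fails, because e6 pop() → 5 cannot occur there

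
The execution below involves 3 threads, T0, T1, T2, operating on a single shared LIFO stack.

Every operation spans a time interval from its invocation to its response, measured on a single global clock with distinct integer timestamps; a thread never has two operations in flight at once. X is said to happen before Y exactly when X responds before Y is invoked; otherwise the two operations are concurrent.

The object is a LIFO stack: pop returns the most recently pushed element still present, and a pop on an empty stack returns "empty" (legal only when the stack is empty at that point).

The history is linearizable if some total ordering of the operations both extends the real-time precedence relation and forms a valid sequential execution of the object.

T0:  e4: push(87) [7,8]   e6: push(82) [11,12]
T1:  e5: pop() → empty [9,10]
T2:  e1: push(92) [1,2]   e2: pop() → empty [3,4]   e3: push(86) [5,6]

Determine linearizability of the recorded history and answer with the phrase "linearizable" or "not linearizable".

not linearizable

prefix check: 1..3 passes, 1..4 fails once e2's time-4 response joins
exhaustive check: the 2 completed LIFO stack ops admit one real-time order; illegal
take e1, e2: step 2 already fails, because e2 pop() → empty cannot occur there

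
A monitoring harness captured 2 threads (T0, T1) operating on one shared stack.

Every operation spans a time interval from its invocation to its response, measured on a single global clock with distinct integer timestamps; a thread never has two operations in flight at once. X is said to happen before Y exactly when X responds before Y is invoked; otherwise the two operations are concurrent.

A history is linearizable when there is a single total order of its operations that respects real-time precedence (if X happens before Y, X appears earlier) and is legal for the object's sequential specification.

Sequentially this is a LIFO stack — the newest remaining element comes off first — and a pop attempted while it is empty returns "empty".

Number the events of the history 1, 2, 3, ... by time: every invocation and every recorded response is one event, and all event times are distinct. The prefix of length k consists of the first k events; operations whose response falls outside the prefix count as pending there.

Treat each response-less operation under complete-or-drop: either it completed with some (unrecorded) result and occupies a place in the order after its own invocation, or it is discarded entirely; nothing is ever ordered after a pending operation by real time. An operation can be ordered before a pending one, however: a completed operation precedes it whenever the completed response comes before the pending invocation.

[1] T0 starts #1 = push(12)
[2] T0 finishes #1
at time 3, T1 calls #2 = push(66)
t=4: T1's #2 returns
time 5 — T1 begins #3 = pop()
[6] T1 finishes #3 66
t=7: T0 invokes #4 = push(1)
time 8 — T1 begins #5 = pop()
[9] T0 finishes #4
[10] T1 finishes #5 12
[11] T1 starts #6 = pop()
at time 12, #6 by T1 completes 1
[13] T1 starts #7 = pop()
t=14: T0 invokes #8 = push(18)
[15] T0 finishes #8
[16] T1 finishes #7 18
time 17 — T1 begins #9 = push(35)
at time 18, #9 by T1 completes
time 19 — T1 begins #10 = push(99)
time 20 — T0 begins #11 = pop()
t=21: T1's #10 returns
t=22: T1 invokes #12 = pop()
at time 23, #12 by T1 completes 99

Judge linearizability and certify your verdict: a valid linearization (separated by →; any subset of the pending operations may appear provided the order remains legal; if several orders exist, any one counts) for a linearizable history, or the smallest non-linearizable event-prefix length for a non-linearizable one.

linearizable — witness: #1 → #2 → #3 → #5 → #4 → #6 → #8 → #7 → #9 → #10 → #12

1. #1 push(12), leaving stack <12>
2. #2 push(66), leaving stack <12,66>
3. #3 pop() → 66, leaving stack <12>
4. #5 pop() → 12, leaving stack <>
5. #4 push(1), leaving stack <1>
6. #6 pop() → 1, leaving stack <>
7. #8 push(18), leaving stack <18>
8. #7 pop() → 18, leaving stack <>
9. #9 push(35), leaving stack <35>
10. #10 push(99), leaving stack <35,99>
11. #12 pop() → 99, leaving stack <35>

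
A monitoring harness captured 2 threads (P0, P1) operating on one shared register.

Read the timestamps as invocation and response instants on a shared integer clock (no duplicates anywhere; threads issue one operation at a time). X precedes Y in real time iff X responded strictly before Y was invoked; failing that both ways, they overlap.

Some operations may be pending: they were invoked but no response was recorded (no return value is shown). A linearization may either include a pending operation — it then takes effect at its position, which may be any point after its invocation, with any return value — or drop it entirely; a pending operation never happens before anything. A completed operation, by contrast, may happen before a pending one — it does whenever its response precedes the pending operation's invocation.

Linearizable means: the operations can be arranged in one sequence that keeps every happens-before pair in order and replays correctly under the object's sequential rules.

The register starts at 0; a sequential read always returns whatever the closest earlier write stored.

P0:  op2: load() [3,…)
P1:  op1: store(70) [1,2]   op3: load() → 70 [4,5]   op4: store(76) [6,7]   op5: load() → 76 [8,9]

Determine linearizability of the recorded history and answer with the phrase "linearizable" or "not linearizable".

one valid linearization: op1, op2, op3, op4, op5
after step 1 (op1 store(70)): value 70
after step 2 (op2 load() (pending, included)): value 70
after step 3 (op3 load() → 70): value 70
after step 4 (op4 store(76)): value 76
after step 5 (op5 load() → 76): value 76

linearizable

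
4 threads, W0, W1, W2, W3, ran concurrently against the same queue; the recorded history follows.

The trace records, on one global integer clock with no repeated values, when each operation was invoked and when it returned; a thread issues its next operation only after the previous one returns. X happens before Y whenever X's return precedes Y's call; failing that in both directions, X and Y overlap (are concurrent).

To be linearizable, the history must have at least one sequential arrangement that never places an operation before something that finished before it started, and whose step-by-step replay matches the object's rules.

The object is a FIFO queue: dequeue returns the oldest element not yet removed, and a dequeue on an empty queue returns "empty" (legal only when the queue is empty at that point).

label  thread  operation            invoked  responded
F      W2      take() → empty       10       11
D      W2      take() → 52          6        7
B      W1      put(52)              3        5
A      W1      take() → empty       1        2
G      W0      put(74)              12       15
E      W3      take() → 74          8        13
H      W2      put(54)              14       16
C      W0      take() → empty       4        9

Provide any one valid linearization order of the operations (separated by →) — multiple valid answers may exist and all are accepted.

after step 1 (A take() → empty): queue <>
after step 2 (B put(52)): queue <52>
after step 3 (D take() → 52): queue <>
after step 4 (C take() → empty): queue <>
after step 5 (F take() → empty): queue <>
after step 6 (G put(74)): queue <74>
after step 7 (E take() → 74): queue <>
after step 8 (H put(54)): queue <54>

A → B → D → C → F → G → E → H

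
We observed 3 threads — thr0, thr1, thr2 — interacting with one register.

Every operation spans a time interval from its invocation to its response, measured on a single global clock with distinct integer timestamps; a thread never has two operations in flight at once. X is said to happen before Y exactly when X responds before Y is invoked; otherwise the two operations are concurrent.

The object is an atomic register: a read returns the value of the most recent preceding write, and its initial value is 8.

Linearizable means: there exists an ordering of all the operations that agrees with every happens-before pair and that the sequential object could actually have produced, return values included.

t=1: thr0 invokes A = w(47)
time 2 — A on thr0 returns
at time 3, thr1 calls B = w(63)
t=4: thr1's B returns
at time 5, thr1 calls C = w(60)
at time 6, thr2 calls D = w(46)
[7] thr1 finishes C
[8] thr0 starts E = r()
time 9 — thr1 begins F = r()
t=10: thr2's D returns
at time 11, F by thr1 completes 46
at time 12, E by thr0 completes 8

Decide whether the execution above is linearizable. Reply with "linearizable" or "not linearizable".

the violation lands at event 12, E's response at time 12: events 1..11 linearize, events 1..12 do not
real-time-consistent orders of the 6 completed operations: 8 — all fail the register replay
take A, B, C, D, E, F: step 5 already fails, because E r() → 8 cannot occur there
take A, B, C, D, F, E: step 6 already fails, because E r() → 8 cannot occur there

not linearizable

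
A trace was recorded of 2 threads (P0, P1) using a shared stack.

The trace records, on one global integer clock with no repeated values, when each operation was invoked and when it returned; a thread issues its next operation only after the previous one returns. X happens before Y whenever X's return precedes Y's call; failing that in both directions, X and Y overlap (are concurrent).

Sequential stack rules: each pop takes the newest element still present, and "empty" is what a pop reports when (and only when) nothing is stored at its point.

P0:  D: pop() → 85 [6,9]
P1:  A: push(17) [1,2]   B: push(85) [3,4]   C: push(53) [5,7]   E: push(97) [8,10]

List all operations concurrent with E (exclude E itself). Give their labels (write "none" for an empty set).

overlap test against E [8,10]: concurrent iff the interval meets 8..10
A [1,2]: before
B [3,4]: before
C [5,7]: before
D [6,9]: concurrent

D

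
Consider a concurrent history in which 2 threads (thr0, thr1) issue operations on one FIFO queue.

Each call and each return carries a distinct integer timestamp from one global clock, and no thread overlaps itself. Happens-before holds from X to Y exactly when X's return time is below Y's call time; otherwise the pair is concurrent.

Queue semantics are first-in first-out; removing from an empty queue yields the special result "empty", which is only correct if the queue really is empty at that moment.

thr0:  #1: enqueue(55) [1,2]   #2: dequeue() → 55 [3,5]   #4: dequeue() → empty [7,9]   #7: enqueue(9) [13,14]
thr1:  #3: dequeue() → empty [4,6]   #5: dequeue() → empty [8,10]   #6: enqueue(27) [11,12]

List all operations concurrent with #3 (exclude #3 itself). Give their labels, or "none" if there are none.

#2

#3 spans [4,6]: anything still running between times 4 and 6 counts as concurrent
#1 [1,2]: before
#2 [3,5]: concurrent
#4 [7,9]: after
#5 [8,10]: after
#6 [11,12]: after
#7 [13,14]: after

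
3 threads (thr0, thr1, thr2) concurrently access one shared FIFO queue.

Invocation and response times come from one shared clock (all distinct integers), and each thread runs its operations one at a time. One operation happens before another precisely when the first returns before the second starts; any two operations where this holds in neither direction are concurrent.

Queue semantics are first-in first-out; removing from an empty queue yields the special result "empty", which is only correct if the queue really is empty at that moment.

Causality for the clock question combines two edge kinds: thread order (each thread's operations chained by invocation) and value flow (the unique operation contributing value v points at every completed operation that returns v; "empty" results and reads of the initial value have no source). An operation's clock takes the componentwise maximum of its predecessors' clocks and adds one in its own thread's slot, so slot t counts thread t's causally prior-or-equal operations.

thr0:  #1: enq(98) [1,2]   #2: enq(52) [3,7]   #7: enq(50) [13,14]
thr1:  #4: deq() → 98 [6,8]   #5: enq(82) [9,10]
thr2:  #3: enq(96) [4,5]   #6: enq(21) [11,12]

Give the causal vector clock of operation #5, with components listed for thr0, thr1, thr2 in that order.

(1, 2, 0)

root op #3, invoked 4: fresh clock plus thr2's own tick → (0, 0, 1)
root op #1, invoked 1: fresh clock plus thr0's own tick → (1, 0, 0)
#6 (invocation 11): componentwise max over VC(#3)=(0, 0, 1), +1 at thr2, giving (0, 0, 2)
#4 (invocation 6): componentwise max over VC(#1)=(1, 0, 0), +1 at thr1, giving (1, 1, 0)
#2 (invocation 3): componentwise max over VC(#1)=(1, 0, 0), +1 at thr0, giving (2, 0, 0)
#5 (invocation 9): componentwise max over VC(#4)=(1, 1, 0), +1 at thr1, giving (1, 2, 0)
#7 (invocation 13): componentwise max over VC(#2)=(2, 0, 0), +1 at thr0, giving (3, 0, 0)
target: VC(#5) = (1, 2, 0)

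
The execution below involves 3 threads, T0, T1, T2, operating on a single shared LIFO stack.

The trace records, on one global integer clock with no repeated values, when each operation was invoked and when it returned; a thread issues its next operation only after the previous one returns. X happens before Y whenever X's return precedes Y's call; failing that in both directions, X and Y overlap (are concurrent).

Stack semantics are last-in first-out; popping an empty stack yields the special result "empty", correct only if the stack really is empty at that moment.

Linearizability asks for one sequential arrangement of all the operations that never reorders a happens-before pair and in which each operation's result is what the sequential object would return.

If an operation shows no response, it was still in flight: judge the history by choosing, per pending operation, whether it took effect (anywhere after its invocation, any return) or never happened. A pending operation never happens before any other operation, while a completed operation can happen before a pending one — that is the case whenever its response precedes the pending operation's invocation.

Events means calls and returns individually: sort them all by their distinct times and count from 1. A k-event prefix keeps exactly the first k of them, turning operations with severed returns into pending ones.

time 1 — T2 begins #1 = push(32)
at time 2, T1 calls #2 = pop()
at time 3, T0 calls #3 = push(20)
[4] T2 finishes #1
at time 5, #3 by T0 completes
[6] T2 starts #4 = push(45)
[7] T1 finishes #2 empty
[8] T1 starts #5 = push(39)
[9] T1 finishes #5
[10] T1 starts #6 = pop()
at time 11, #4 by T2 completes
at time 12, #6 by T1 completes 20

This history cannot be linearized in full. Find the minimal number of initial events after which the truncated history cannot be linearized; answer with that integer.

events 1..11 are linearizable, e.g. via #2, #1, #3, #4, #5:
1. #2 pop() → empty, leaving stack <>
2. #1 push(32), leaving stack <32>
3. #3 push(20), leaving stack <32,20>
4. #4 push(45), leaving stack <32,20,45>
5. #5 push(39), leaving stack <32,20,45,39>
at event 12 (#6's time-12 response) nothing linearizes any more
for example #1, #2, #3, #4, #5, #6 fails at step 2: #2 pop() → empty is not legal there
for example #1, #2, #3, #5, #4, #6 fails at step 2: #2 pop() → empty is not legal there

12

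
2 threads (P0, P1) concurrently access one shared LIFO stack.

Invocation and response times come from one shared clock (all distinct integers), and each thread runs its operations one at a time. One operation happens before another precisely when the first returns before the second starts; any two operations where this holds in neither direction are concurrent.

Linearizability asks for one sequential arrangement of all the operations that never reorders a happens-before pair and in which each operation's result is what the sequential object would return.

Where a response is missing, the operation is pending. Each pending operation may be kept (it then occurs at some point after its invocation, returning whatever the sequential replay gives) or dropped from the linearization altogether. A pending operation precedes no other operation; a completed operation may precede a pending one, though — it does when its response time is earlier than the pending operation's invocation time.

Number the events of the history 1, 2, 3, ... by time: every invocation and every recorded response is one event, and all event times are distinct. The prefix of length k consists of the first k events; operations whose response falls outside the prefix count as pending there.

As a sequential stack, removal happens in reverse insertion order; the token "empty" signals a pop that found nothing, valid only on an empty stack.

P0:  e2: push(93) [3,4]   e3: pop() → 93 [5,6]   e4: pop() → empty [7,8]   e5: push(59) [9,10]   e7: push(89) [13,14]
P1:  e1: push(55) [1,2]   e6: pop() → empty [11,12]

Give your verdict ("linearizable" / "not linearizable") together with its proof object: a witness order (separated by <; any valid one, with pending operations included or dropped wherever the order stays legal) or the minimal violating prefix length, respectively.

not linearizable — minimal violating prefix: 8 events

the violation lands at event 8, e4's response at time 8: events 1..7 linearize, events 1..8 do not
the sole real-time-consistent order of 4 completed operations fails the LIFO stack replay
sample order e1, e2, e3, e4 stalls at step 4 — e4 pop() → empty has no legal effect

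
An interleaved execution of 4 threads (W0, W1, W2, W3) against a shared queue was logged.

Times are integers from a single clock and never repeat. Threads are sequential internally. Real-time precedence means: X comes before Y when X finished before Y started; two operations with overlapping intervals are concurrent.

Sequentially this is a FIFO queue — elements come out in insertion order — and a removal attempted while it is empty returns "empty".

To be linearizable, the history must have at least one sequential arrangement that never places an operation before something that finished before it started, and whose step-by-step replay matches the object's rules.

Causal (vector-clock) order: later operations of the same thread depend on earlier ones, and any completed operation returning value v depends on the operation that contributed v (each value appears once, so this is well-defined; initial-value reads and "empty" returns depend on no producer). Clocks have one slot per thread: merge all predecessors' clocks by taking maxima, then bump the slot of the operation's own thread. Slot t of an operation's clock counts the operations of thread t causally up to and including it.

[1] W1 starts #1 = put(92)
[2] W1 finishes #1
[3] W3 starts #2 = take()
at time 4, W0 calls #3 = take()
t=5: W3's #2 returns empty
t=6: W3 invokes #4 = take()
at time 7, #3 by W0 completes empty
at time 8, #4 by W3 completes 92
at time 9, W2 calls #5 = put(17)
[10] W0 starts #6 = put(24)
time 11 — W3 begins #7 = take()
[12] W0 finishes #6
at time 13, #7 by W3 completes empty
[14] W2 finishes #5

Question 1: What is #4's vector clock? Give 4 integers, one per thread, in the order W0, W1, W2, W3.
Answer: (0, 1, 0, 2)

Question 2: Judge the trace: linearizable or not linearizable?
cut after 6 events: linearizable; cut after 7 events (#3 responds, time 7): not linearizable
all 2 real-time-respecting orders fail — 3 completed queue operations, no legal replay
every completion of the 1 pending operation (#4) was checked; none linearizes
take #1, #2, #3 (pending dropped): step 2 already fails, because #2 take() → empty cannot occur there
take #1, #3, #2 (pending dropped): step 2 already fails, because #3 take() → empty cannot occur there

not linearizable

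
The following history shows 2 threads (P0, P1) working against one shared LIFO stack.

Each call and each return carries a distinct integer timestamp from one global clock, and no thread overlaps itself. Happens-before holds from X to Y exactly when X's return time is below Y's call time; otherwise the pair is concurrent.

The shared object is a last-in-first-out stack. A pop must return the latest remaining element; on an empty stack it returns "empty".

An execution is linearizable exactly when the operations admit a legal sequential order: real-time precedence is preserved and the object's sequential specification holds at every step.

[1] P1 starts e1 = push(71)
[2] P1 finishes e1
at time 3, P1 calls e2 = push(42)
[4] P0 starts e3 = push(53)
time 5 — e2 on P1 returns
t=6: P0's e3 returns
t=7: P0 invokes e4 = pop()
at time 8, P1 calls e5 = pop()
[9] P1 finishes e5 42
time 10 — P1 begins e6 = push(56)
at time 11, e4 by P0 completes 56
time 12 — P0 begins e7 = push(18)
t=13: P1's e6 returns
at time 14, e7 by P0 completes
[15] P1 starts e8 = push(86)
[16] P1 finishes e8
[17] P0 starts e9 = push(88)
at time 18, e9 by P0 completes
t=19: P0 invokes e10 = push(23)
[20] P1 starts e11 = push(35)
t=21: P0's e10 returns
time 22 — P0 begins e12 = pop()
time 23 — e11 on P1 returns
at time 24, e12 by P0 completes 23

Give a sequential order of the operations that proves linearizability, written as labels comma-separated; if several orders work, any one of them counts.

e1, e3, e2, e5, e6, e4, e7, e8, e9, e10, e12, e11

after step 1 (e1 push(71)): stack <71>
after step 2 (e3 push(53)): stack <71,53>
after step 3 (e2 push(42)): stack <71,53,42>
after step 4 (e5 pop() → 42): stack <71,53>
after step 5 (e6 push(56)): stack <71,53,56>
after step 6 (e4 pop() → 56): stack <71,53>
after step 7 (e7 push(18)): stack <71,53,18>
after step 8 (e8 push(86)): stack <71,53,18,86>
after step 9 (e9 push(88)): stack <71,53,18,86,88>
after step 10 (e10 push(23)): stack <71,53,18,86,88,23>
after step 11 (e12 pop() → 23): stack <71,53,18,86,88>
after step 12 (e11 push(35)): stack <71,53,18,86,88,35>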